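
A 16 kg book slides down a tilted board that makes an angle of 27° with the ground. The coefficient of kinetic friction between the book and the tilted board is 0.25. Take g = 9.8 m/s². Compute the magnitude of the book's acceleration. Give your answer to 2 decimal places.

2.27 m/s²

Resolving the weight along the incline: the component pulling the book down the slope is mg sin 27° = 16 × 9.8 × 0.4540 = 71.187 N, and the normal force is N = mg cos 27° = 16 × 9.8 × 0.8910 = 139.709 N.
Kinetic friction acts up the slope with magnitude f = μN = 0.25 × 139.709 = 34.927 N.
Net force along the incline is 71.187 − 34.927 = 36.260 N, so a = 36.260 / 16 = 2.2662 m/s².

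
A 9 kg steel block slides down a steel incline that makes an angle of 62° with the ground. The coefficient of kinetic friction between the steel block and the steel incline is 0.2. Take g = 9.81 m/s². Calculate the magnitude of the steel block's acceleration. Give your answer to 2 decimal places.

Resolving the weight along the incline: the component pulling the steel block down the slope is mg sin 62° = 9 × 9.81 × 0.8829 = 77.951 N, and the normal force is N = mg cos 62° = 9 × 9.81 × 0.4695 = 41.452 N.
Kinetic friction acts up the slope with magnitude f = μN = 0.2 × 41.452 = 8.290 N.
Net force along the incline is 77.951 − 8.290 = 69.661 N, so a = 69.661 / 9 = 7.7401 m/s².

7.74 m/s²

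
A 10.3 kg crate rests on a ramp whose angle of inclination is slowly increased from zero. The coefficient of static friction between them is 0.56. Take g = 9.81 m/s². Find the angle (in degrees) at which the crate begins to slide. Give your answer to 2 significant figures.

29°

At the threshold of sliding, static friction is at its maximum μ_s N and exactly balances the weight component along the incline: mg sin θ = μ_s mg cos θ.
Hence tan θ = μ_s = 0.56, so θ = arctan(0.56) = 29.2488°.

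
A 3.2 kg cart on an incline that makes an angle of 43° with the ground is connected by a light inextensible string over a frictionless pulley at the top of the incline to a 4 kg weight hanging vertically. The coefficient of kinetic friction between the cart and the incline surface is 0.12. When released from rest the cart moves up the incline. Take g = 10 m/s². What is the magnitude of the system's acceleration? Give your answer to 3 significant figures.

2.13 m/s²

For the cart on the incline: the weight component along the slope is m₁g sin 43° = 3.2 × 10 × 0.6820 = 21.824 N and the normal force is N = m₁g cos 43° = 23.403 N.
Kinetic friction opposes the cart's motion up the incline: f = μN = 0.12 × 23.403 = 2.808 N acting down the slope.
Newton's second law for the cart (up-slope positive): T − 21.824 − 2.808 = 3.2 a. For the hanging weight (downward positive): 4 × 10 − T = 4 a.
Adding the two equations eliminates T: 15.368 = 7.2 a, so a = 2.1344 m/s².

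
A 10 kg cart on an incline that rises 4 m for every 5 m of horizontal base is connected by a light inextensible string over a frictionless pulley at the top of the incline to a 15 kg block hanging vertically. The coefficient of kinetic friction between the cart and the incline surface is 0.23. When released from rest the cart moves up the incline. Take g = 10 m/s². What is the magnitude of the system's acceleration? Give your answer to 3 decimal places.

2.783 m/s²

For the cart on the incline: the weight component along the slope is m₁g sin 38.66° = 10 × 10 × 0.6247 = 62.470 N and the normal force is N = m₁g cos 38.66° = 78.087 N.
Kinetic friction opposes the cart's motion up the incline: f = μN = 0.23 × 78.087 = 17.960 N acting down the slope.
Newton's second law for the cart (up-slope positive): T − 62.470 − 17.960 = 10 a. For the hanging block (downward positive): 15 × 10 − T = 15 a.
Adding the two equations eliminates T: 69.570 = 25 a, so a = 2.7828 m/s².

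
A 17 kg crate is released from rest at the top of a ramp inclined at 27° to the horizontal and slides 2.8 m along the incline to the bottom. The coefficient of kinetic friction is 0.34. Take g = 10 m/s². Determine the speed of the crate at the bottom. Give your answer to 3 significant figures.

The weight component along the incline is mg sin 27° = 77.178 N and the normal force is N = mg cos 27° = 151.471 N.
Friction up the slope is f = μN = 0.34 × 151.471 = 51.500 N, so the net downslope force is 77.178 − 51.500 = 25.678 N and a = 25.678 / 17 = 1.5105 m/s².
Starting from rest over a distance of 2.8 m, v² = 2aL = 2 × 1.5105 × 2.8 = 8.4588, so v = 2.9084 m/s.

2.91 m/s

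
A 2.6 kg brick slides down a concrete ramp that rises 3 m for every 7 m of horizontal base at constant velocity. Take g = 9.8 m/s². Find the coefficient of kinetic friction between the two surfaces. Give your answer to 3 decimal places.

At constant velocity the net force along the incline is zero: mg sin 23.20° = μ mg cos 23.20°.
So μ = tan 23.20° = 0.3939 / 0.9191 = 0.4286.

0.429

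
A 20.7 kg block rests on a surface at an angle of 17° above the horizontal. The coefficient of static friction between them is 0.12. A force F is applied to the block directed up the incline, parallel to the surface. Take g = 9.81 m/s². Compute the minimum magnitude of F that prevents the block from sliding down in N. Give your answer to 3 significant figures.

36.1 N

The normal force is N = mg cos 17° = 194.194 N. With F at its minimum the block is on the verge of sliding down, so static friction is at its maximum μ_s N = 0.12 × 194.194 = 23.303 N and acts up the slope.
Equilibrium along the incline: F + μ_s N = mg sin 17°, so F = 59.371 − 23.303 = 36.068 N.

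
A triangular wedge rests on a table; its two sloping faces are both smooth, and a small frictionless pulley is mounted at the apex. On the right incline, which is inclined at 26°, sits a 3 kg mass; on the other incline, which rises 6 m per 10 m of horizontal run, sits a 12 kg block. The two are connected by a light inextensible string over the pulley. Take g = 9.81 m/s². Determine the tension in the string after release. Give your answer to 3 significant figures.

22.4 N

Resolve each weight along its own incline: the 3 kg mass has component 3 × 9.81 × sin 26° = 12.901 N down its slope, and the 12 kg mass has 12 × 9.81 × sin 30.96° = 60.566 N down its slope.
The 12 kg side's 60.566 N exceeds the other side's 12.901 N, so that mass slides down and the 3 kg mass slides up. Taking that direction as positive, Newton's second law for the whole system gives 60.566 − 12.901 = (3 + 12) a, so a = 47.665 / 15 = 3.1777 m/s².
For the 3 kg mass (up-slope positive): T − 12.901 = 3 × 3.1777, so T = 22.434 N.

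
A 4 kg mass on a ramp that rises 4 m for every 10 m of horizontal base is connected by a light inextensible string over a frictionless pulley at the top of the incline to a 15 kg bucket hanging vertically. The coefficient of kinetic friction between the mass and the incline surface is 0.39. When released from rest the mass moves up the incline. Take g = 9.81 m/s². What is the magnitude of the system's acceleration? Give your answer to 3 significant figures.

For the mass on the incline: the weight component along the slope is m₁g sin 21.80° = 4 × 9.81 × 0.3714 = 14.574 N and the normal force is N = m₁g cos 21.80° = 36.433 N.
Kinetic friction opposes the mass's motion up the incline: f = μN = 0.39 × 36.433 = 14.209 N acting down the slope.
Newton's second law for the mass (up-slope positive): T − 14.574 − 14.209 = 4 a. For the hanging bucket (downward positive): 15 × 9.81 − T = 15 a.
Adding the two equations eliminates T: 118.367 = 19 a, so a = 6.2298 m/s².

6.23 m/s²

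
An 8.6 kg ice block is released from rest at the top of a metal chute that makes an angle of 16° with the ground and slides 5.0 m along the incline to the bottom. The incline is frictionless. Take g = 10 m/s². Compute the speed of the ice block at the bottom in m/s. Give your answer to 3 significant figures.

5.25 m/s

The weight component along the incline is mg sin 16° = 23.705 N and the normal force is N = mg cos 16° = 82.669 N.
With no friction, a = g sin 16° = 2.7564 m/s².
Starting from rest over a distance of 5.0 m, v² = 2aL = 2 × 2.7564 × 5.0 = 27.5640, so v = 5.2501 m/s.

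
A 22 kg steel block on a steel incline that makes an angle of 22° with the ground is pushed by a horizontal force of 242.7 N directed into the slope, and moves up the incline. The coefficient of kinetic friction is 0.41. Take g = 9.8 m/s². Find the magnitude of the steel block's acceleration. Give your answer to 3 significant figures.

The horizontal push has components F cos 22° = 242.7 × 0.9272 = 225.031 N up the incline and F sin 22° = 242.7 × 0.3746 = 90.915 N pressing into the surface.
The normal force is therefore N = mg cos 22° + F sin 22° = 199.904 + 90.915 = 290.819 N, and kinetic friction down the slope is μN = 0.41 × 290.819 = 119.236 N.
Along the incline: F cos 22° − mg sin 22° − μN = ma, so 225.031 − 80.764 − 119.236 = 22 a, giving a = 1.1378 m/s².

1.14 m/s²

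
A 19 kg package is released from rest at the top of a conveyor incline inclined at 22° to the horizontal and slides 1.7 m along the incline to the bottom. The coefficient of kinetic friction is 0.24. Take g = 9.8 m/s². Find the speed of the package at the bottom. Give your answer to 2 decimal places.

The weight component along the incline is mg sin 22° = 69.752 N and the normal force is N = mg cos 22° = 172.642 N.
Friction up the slope is f = μN = 0.24 × 172.642 = 41.434 N, so the net downslope force is 69.752 − 41.434 = 28.318 N and a = 28.318 / 19 = 1.4904 m/s².
Starting from rest over a distance of 1.7 m, v² = 2aL = 2 × 1.4904 × 1.7 = 5.0674, so v = 2.2511 m/s.

2.25 m/s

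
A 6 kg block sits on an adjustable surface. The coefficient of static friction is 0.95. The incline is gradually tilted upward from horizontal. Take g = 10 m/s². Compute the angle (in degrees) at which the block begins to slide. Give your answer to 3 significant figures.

43.5°

At the threshold of sliding, static friction is at its maximum μ_s N and exactly balances the weight component along the incline: mg sin θ = μ_s mg cos θ.
Hence tan θ = μ_s = 0.95, so θ = arctan(0.95) = 43.5312°.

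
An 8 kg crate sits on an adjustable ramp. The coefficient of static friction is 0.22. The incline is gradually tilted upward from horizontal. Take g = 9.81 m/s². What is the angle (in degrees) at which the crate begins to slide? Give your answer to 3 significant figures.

At the threshold of sliding, static friction is at its maximum μ_s N and exactly balances the weight component along the incline: mg sin θ = μ_s mg cos θ.
Hence tan θ = μ_s = 0.22, so θ = arctan(0.22) = 12.4074°.

12.4°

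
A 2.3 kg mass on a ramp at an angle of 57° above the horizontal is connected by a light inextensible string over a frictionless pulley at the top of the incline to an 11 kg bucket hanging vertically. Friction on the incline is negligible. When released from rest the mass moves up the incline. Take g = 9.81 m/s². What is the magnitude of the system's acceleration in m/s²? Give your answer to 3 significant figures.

6.69 m/s²

For the mass on the incline: the weight component along the slope is m₁g sin 57° = 2.3 × 9.81 × 0.8387 = 18.924 N and the normal force is N = m₁g cos 57° = 12.289 N.
Newton's second law for the mass (up-slope positive): T − 18.924 = 2.3 a. For the hanging bucket (downward positive): 11 × 9.81 − T = 11 a.
Adding the two equations eliminates T: 88.986 = 13.3 a, so a = 6.6907 m/s².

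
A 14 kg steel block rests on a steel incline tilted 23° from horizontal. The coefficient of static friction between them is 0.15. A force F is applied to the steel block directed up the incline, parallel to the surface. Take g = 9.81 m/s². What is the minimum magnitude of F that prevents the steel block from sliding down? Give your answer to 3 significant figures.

The normal force is N = mg cos 23° = 126.422 N. With F at its minimum the steel block is on the verge of sliding down, so static friction is at its maximum μ_s N = 0.15 × 126.422 = 18.963 N and acts up the slope.
Equilibrium along the incline: F + μ_s N = mg sin 23°, so F = 53.663 − 18.963 = 34.700 N.

34.7 N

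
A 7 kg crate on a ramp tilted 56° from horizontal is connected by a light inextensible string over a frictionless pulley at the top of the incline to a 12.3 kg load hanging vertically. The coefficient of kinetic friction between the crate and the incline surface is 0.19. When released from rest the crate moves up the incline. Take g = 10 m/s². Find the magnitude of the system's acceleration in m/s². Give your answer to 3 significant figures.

For the crate on the incline: the weight component along the slope is m₁g sin 56° = 7 × 10 × 0.8290 = 58.030 N and the normal force is N = m₁g cos 56° = 39.144 N.
Kinetic friction opposes the crate's motion up the incline: f = μN = 0.19 × 39.144 = 7.437 N acting down the slope.
Newton's second law for the crate (up-slope positive): T − 58.030 − 7.437 = 7 a. For the hanging load (downward positive): 12.3 × 10 − T = 12.3 a.
Adding the two equations eliminates T: 57.533 = 19.3 a, so a = 2.9810 m/s².

2.98 m/s²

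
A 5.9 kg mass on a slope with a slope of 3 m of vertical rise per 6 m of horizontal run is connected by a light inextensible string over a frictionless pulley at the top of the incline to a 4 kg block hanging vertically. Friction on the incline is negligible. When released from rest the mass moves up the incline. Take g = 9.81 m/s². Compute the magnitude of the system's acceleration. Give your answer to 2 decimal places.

For the mass on the incline: the weight component along the slope is m₁g sin 26.57° = 5.9 × 9.81 × 0.4472 = 25.883 N and the normal force is N = m₁g cos 26.57° = 51.769 N.
Newton's second law for the mass (up-slope positive): T − 25.883 = 5.9 a. For the hanging block (downward positive): 4 × 9.81 − T = 4 a.
Adding the two equations eliminates T: 13.357 = 9.9 a, so a = 1.3492 m/s².

1.35 m/s²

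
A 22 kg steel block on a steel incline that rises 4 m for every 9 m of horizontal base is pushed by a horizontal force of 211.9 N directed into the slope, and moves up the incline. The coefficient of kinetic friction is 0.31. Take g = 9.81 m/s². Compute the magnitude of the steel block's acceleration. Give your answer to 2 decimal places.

The horizontal push has components F cos 23.96° = 211.9 × 0.9138 = 193.634 N up the incline and F sin 23.96° = 211.9 × 0.4061 = 86.053 N pressing into the surface.
The normal force is therefore N = mg cos 23.96° + F sin 23.96° = 197.216 + 86.053 = 283.269 N, and kinetic friction down the slope is μN = 0.31 × 283.269 = 87.813 N.
Along the incline: F cos 23.96° − mg sin 23.96° − μN = ma, so 193.634 − 87.645 − 87.813 = 22 a, giving a = 0.8262 m/s².

0.83 m/s²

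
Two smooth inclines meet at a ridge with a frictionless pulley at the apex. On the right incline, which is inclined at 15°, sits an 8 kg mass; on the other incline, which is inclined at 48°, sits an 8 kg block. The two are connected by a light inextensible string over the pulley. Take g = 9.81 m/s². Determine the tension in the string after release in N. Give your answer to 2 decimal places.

39.32 N

Resolve each weight along its own incline: the 8 kg mass has component 8 × 9.81 × sin 15° = 20.312 N down its slope, and the 8 kg mass has 8 × 9.81 × sin 48° = 58.322 N down its slope.
The 8 kg side's 58.322 N exceeds the other side's 20.312 N, so that mass slides down and the 8 kg mass slides up. Taking that direction as positive, Newton's second law for the whole system gives 58.322 − 20.312 = (8 + 8) a, so a = 38.010 / 16 = 2.3756 m/s².
For the 8 kg mass (up-slope positive): T − 20.312 = 8 × 2.3756, so T = 39.317 N.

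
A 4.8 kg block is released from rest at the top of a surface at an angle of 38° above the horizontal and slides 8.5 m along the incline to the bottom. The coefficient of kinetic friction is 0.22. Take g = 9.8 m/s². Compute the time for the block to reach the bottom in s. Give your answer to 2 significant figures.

2.0 s

The weight component along the incline is mg sin 38° = 28.961 N and the normal force is N = mg cos 38° = 37.068 N.
Friction up the slope is f = μN = 0.22 × 37.068 = 8.155 N, so the net downslope force is 28.961 − 8.155 = 20.806 N and a = 20.806 / 4.8 = 4.3346 m/s².
Starting from rest, L = ½at², so t = √(2L/a) = √(2 × 8.5 / 4.3346) = 1.9804 s.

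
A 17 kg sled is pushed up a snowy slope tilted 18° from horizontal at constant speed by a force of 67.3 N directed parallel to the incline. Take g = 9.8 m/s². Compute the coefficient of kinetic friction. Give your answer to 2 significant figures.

At constant speed ΣF = 0 along the incline. The applied 67.3 N acts up the slope; the weight component mg sin 18° = 51.482 N and kinetic friction μN both act down the slope.
So 67.3 = 51.482 + μ × 158.446, giving μ = (67.3 − 51.482) / 158.446 = 0.0998.

0.100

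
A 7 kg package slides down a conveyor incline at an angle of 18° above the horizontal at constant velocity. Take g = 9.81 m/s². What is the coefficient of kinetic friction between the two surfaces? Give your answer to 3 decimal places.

0.325

At constant velocity the net force along the incline is zero: mg sin 18° = μ mg cos 18°.
So μ = tan 18° = 0.3090 / 0.9511 = 0.3249.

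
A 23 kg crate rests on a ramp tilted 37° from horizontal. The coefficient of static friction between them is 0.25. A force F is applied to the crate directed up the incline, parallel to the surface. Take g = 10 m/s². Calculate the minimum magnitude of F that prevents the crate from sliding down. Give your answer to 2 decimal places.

92.50 N

The normal force is N = mg cos 37° = 183.686 N. With F at its minimum the crate is on the verge of sliding down, so static friction is at its maximum μ_s N = 0.25 × 183.686 = 45.922 N and acts up the slope.
Equilibrium along the incline: F + μ_s N = mg sin 37°, so F = 138.417 − 45.922 = 92.495 N.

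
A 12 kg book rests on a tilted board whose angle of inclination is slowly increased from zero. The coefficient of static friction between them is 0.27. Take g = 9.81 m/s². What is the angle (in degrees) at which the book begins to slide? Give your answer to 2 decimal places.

At the threshold of sliding, static friction is at its maximum μ_s N and exactly balances the weight component along the incline: mg sin θ = μ_s mg cos θ.
Hence tan θ = μ_s = 0.27, so θ = arctan(0.27) = 15.1096°.

15.11°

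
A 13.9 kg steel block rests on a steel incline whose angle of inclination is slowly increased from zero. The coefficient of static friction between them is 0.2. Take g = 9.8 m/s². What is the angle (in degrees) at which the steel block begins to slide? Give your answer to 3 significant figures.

At the threshold of sliding, static friction is at its maximum μ_s N and exactly balances the weight component along the incline: mg sin θ = μ_s mg cos θ.
Hence tan θ = μ_s = 0.2, so θ = arctan(0.2) = 11.3099°.

11.3°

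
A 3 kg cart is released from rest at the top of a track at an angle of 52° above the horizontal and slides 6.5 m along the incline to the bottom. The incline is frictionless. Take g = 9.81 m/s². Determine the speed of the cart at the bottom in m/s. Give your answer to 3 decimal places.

The weight component along the incline is mg sin 52° = 23.191 N and the normal force is N = mg cos 52° = 18.119 N.
With no friction, a = g sin 52° = 7.7304 m/s².
Starting from rest over a distance of 6.5 m, v² = 2aL = 2 × 7.7304 × 6.5 = 100.4952, so v = 10.0247 m/s.

10.025 m/s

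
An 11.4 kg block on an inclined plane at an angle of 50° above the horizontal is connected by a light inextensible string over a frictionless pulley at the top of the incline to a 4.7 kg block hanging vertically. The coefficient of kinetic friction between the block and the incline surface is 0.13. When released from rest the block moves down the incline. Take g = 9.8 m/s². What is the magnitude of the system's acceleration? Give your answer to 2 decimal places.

For the block on the incline: the weight component along the slope is m₁g sin 50° = 11.4 × 9.8 × 0.7660 = 85.578 N and the normal force is N = m₁g cos 50° = 71.812 N.
Kinetic friction opposes the block's motion down the incline: f = μN = 0.13 × 71.812 = 9.336 N acting up the slope.
Newton's second law for the block (down-slope positive): 85.578 − 9.336 − T = 11.4 a. For the hanging block (upward positive): T − 4.7 × 9.8 = 4.7 a.
Adding the two equations eliminates T: 30.182 = 16.1 a, so a = 1.8747 m/s².

1.87 m/s²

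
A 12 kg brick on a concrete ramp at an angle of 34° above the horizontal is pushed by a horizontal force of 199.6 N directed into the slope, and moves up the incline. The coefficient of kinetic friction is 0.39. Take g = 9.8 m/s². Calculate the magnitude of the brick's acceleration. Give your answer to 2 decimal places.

The horizontal push has components F cos 34° = 199.6 × 0.8290 = 165.468 N up the incline and F sin 34° = 199.6 × 0.5592 = 111.616 N pressing into the surface.
The normal force is therefore N = mg cos 34° + F sin 34° = 97.490 + 111.616 = 209.106 N, and kinetic friction down the slope is μN = 0.39 × 209.106 = 81.551 N.
Along the incline: F cos 34° − mg sin 34° − μN = ma, so 165.468 − 65.762 − 81.551 = 12 a, giving a = 1.5129 m/s².

1.51 m/s²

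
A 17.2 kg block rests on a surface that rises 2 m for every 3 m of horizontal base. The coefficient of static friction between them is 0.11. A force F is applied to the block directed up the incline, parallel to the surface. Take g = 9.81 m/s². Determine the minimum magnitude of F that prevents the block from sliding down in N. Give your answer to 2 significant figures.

The normal force is N = mg cos 33.69° = 140.394 N. With F at its minimum the block is on the verge of sliding down, so static friction is at its maximum μ_s N = 0.11 × 140.394 = 15.443 N and acts up the slope.
Equilibrium along the incline: F + μ_s N = mg sin 33.69°, so F = 93.596 − 15.443 = 78.153 N.

78 N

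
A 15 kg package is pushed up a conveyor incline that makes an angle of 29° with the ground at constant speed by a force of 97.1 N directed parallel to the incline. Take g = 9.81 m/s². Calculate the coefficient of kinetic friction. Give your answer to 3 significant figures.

At constant speed ΣF = 0 along the incline. The applied 97.1 N acts up the slope; the weight component mg sin 29° = 71.340 N and kinetic friction μN both act down the slope.
So 97.1 = 71.340 + μ × 128.700, giving μ = (97.1 − 71.340) / 128.700 = 0.2002.

0.200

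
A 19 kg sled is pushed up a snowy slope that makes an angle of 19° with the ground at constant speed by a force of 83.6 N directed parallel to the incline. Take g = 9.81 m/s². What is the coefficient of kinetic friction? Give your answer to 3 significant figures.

0.130

At constant speed ΣF = 0 along the incline. The applied 83.6 N acts up the slope; the weight component mg sin 19° = 60.683 N and kinetic friction μN both act down the slope.
So 83.6 = 60.683 + μ × 176.235, giving μ = (83.6 − 60.683) / 176.235 = 0.1300.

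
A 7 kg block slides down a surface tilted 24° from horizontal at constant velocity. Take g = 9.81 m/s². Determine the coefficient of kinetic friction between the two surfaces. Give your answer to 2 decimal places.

0.45

At constant velocity the net force along the incline is zero: mg sin 24° = μ mg cos 24°.
So μ = tan 24° = 0.4067 / 0.9135 = 0.4452.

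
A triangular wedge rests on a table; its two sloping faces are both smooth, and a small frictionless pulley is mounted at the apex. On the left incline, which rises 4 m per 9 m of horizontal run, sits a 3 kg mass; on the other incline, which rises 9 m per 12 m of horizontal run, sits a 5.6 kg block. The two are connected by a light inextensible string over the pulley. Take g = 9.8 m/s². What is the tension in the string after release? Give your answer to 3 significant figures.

19.3 N

Resolve each weight along its own incline: the 3 kg mass has component 3 × 9.8 × sin 23.96° = 11.940 N down its slope, and the 5.6 kg mass has 5.6 × 9.8 × sin 36.87° = 32.928 N down its slope.
The 5.6 kg side's 32.928 N exceeds the other side's 11.940 N, so that mass slides down and the 3 kg mass slides up. Taking that direction as positive, Newton's second law for the whole system gives 32.928 − 11.940 = (3 + 5.6) a, so a = 20.988 / 8.6 = 2.4405 m/s².
For the 3 kg mass (up-slope positive): T − 11.940 = 3 × 2.4405, so T = 19.261 N.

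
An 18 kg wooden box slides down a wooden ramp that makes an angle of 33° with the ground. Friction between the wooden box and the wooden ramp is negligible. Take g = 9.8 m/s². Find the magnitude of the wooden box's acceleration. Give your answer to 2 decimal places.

Resolving the weight along the incline: the component pulling the wooden box down the slope is mg sin 33° = 18 × 9.8 × 0.5446 = 96.067 N, and the normal force is N = mg cos 33° = 18 × 9.8 × 0.8387 = 147.947 N.
With no friction the net force along the incline is 96.067 N, so a = g sin 33° = 96.067 / 18 = 5.3371 m/s².

5.34 m/s²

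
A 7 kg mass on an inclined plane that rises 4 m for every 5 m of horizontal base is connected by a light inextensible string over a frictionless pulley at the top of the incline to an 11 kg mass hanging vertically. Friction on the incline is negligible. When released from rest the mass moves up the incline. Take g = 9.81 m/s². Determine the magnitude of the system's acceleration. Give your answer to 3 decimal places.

For the mass on the incline: the weight component along the slope is m₁g sin 38.66° = 7 × 9.81 × 0.6247 = 42.898 N and the normal force is N = m₁g cos 38.66° = 53.622 N.
Newton's second law for the mass (up-slope positive): T − 42.898 = 7 a. For the hanging mass (downward positive): 11 × 9.81 − T = 11 a.
Adding the two equations eliminates T: 65.012 = 18 a, so a = 3.6118 m/s².

3.612 m/s²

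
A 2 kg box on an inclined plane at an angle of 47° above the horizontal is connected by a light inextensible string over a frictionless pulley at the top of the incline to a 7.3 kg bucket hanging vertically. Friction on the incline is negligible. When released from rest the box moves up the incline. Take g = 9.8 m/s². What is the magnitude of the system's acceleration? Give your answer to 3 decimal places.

For the box on the incline: the weight component along the slope is m₁g sin 47° = 2 × 9.8 × 0.7314 = 14.335 N and the normal force is N = m₁g cos 47° = 13.367 N.
Newton's second law for the box (up-slope positive): T − 14.335 = 2 a. For the hanging bucket (downward positive): 7.3 × 9.8 − T = 7.3 a.
Adding the two equations eliminates T: 57.205 = 9.3 a, so a = 6.1511 m/s².

6.151 m/s²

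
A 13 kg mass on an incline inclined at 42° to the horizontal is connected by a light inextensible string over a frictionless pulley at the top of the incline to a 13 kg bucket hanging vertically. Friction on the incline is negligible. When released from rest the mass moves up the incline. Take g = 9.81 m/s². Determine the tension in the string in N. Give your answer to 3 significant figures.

For the mass on the incline: the weight component along the slope is m₁g sin 42° = 13 × 9.81 × 0.6691 = 85.330 N and the normal force is N = m₁g cos 42° = 94.773 N.
Newton's second law for the mass (up-slope positive): T − 85.330 = 13 a. For the hanging bucket (downward positive): 13 × 9.81 − T = 13 a.
Adding the two equations eliminates T: 42.200 = 26 a, so a = 1.6231 m/s².
Then from the hanging bucket's equation, T = 13 × (9.81 − 1.6231) = 106.430 N.

106 N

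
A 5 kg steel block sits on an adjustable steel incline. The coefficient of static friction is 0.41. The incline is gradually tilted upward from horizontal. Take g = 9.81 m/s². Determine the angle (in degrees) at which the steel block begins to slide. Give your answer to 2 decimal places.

22.29°

At the threshold of sliding, static friction is at its maximum μ_s N and exactly balances the weight component along the incline: mg sin θ = μ_s mg cos θ.
Hence tan θ = μ_s = 0.41, so θ = arctan(0.41) = 22.2936°.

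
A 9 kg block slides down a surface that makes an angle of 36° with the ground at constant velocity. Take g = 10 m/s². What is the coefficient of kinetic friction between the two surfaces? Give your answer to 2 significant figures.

0.73

At constant velocity the net force along the incline is zero: mg sin 36° = μ mg cos 36°.
So μ = tan 36° = 0.5878 / 0.8090 = 0.7266.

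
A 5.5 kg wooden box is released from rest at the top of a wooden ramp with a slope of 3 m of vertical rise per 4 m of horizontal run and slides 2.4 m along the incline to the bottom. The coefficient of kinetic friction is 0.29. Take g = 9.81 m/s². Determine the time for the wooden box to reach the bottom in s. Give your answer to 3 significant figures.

1.15 s

The weight component along the incline is mg sin 36.87° = 32.373 N and the normal force is N = mg cos 36.87° = 43.164 N.
Friction up the slope is f = μN = 0.29 × 43.164 = 12.518 N, so the net downslope force is 32.373 − 12.518 = 19.855 N and a = 19.855 / 5.5 = 3.6100 m/s².
Starting from rest, L = ½at², so t = √(2L/a) = √(2 × 2.4 / 3.6100) = 1.1531 s.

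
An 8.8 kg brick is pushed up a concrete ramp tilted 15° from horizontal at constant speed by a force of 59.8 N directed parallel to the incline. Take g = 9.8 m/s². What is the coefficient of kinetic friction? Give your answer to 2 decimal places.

0.45

At constant speed ΣF = 0 along the incline. The applied 59.8 N acts up the slope; the weight component mg sin 15° = 22.321 N and kinetic friction μN both act down the slope.
So 59.8 = 22.321 + μ × 83.301, giving μ = (59.8 − 22.321) / 83.301 = 0.4499.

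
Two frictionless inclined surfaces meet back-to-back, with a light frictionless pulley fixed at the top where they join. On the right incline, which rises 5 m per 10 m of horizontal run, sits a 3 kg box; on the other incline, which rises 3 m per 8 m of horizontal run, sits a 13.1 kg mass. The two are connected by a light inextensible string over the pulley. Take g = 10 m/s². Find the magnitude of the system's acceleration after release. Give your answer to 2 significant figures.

Resolve each weight along its own incline: the 3 kg mass has component 3 × 10 × sin 26.57° = 13.416 N down its slope, and the 13.1 kg mass has 13.1 × 10 × sin 20.56° = 45.997 N down its slope.
The 13.1 kg side's 45.997 N exceeds the other side's 13.416 N, so that mass slides down and the 3 kg mass slides up. Taking that direction as positive, Newton's second law for the whole system gives 45.997 − 13.416 = (3 + 13.1) a, so a = 32.581 / 16.1 = 2.0237 m/s².

2.0 m/s²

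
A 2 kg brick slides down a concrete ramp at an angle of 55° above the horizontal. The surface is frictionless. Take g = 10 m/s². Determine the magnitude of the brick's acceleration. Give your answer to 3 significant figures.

Resolving the weight along the incline: the component pulling the brick down the slope is mg sin 55° = 2 × 10 × 0.8192 = 16.384 N, and the normal force is N = mg cos 55° = 2 × 10 × 0.5736 = 11.472 N.
With no friction the net force along the incline is 16.384 N, so a = g sin 55° = 16.384 / 2 = 8.1920 m/s².

8.19 m/s²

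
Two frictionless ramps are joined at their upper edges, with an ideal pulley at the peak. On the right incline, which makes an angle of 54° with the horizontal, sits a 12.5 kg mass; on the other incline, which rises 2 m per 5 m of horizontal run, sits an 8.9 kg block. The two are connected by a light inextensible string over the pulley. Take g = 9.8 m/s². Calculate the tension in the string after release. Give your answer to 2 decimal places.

Resolve each weight along its own incline: the 12.5 kg mass has component 12.5 × 9.8 × sin 54° = 99.105 N down its slope, and the 8.9 kg mass has 8.9 × 9.8 × sin 21.80° = 32.393 N down its slope.
The 12.5 kg side's 99.105 N exceeds the other side's 32.393 N, so that mass slides down and the 8.9 kg mass slides up. Taking that direction as positive, Newton's second law for the whole system gives 99.105 − 32.393 = (12.5 + 8.9) a, so a = 66.712 / 21.4 = 3.1174 m/s².
For the 8.9 kg mass (up-slope positive): T − 32.393 = 8.9 × 3.1174, so T = 60.138 N.

60.14 N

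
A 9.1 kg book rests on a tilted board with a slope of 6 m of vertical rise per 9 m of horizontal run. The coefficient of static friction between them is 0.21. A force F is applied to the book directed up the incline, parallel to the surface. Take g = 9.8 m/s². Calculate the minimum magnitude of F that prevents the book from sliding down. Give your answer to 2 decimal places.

The normal force is N = mg cos 33.69° = 74.202 N. With F at its minimum the book is on the verge of sliding down, so static friction is at its maximum μ_s N = 0.21 × 74.202 = 15.582 N and acts up the slope.
Equilibrium along the incline: F + μ_s N = mg sin 33.69°, so F = 49.468 − 15.582 = 33.886 N.

33.89 N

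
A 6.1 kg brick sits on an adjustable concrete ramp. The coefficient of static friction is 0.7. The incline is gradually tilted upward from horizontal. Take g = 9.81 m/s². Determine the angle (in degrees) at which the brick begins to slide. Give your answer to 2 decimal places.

At the threshold of sliding, static friction is at its maximum μ_s N and exactly balances the weight component along the incline: mg sin θ = μ_s mg cos θ.
Hence tan θ = μ_s = 0.7, so θ = arctan(0.7) = 34.9920°.

34.99°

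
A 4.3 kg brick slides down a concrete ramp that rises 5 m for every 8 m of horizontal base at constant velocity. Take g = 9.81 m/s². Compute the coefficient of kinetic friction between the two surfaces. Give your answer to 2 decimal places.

At constant velocity the net force along the incline is zero: mg sin 32.01° = μ mg cos 32.01°.
So μ = tan 32.01° = 0.5300 / 0.8480 = 0.6250.

0.62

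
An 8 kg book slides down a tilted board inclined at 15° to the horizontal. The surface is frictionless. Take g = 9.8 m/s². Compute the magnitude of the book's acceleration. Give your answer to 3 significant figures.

Resolving the weight along the incline: the component pulling the book down the slope is mg sin 15° = 8 × 9.8 × 0.2588 = 20.290 N, and the normal force is N = mg cos 15° = 8 × 9.8 × 0.9659 = 75.727 N.
With no friction the net force along the incline is 20.290 N, so a = g sin 15° = 20.290 / 8 = 2.5362 m/s².

2.54 m/s²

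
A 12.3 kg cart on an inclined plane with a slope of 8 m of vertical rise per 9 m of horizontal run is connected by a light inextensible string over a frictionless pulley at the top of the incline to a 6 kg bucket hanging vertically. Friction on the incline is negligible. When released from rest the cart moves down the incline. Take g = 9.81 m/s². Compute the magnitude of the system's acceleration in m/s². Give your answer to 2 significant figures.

1.2 m/s²

For the cart on the incline: the weight component along the slope is m₁g sin 41.63° = 12.3 × 9.81 × 0.6644 = 80.168 N and the normal force is N = m₁g cos 41.63° = 90.185 N.
Newton's second law for the cart (down-slope positive): 80.168 − T = 12.3 a. For the hanging bucket (upward positive): T − 6 × 9.81 = 6 a.
Adding the two equations eliminates T: 21.308 = 18.3 a, so a = 1.1644 m/s².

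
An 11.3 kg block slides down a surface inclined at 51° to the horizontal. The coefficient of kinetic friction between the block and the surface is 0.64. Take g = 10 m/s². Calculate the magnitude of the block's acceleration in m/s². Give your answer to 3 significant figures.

Resolving the weight along the incline: the component pulling the block down the slope is mg sin 51° = 11.3 × 10 × 0.7771 = 87.812 N, and the normal force is N = mg cos 51° = 11.3 × 10 × 0.6293 = 71.111 N.
Kinetic friction acts up the slope with magnitude f = μN = 0.64 × 71.111 = 45.511 N.
Net force along the incline is 87.812 − 45.511 = 42.301 N, so a = 42.301 / 11.3 = 3.7435 m/s².

3.74 m/s²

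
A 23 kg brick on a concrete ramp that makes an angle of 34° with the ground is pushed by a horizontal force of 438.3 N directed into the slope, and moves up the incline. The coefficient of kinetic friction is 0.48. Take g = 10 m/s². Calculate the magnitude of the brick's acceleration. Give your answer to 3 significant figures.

1.11 m/s²

The horizontal push has components F cos 34° = 438.3 × 0.8290 = 363.351 N up the incline and F sin 34° = 438.3 × 0.5592 = 245.097 N pressing into the surface.
The normal force is therefore N = mg cos 34° + F sin 34° = 190.670 + 245.097 = 435.767 N, and kinetic friction down the slope is μN = 0.48 × 435.767 = 209.168 N.
Along the incline: F cos 34° − mg sin 34° − μN = ma, so 363.351 − 128.616 − 209.168 = 23 a, giving a = 1.1116 m/s².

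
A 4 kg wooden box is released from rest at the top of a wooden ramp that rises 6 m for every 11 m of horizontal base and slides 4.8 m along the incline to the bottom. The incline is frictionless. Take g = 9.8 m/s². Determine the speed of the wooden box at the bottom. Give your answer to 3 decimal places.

6.712 m/s

The weight component along the incline is mg sin 28.61° = 18.771 N and the normal force is N = mg cos 28.61° = 34.414 N.
With no friction, a = g sin 28.61° = 4.6928 m/s².
Starting from rest over a distance of 4.8 m, v² = 2aL = 2 × 4.6928 × 4.8 = 45.0509, so v = 6.7120 m/s.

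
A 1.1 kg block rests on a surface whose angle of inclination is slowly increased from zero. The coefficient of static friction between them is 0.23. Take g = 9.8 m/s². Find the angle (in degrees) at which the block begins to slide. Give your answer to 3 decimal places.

At the threshold of sliding, static friction is at its maximum μ_s N and exactly balances the weight component along the incline: mg sin θ = μ_s mg cos θ.
Hence tan θ = μ_s = 0.23, so θ = arctan(0.23) = 12.9528°.

12.953°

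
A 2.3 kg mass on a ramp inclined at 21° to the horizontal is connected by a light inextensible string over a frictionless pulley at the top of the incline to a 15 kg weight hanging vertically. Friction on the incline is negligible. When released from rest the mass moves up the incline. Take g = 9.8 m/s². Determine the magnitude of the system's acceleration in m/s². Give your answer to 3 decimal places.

For the mass on the incline: the weight component along the slope is m₁g sin 21° = 2.3 × 9.8 × 0.3584 = 8.078 N and the normal force is N = m₁g cos 21° = 21.043 N.
Newton's second law for the mass (up-slope positive): T − 8.078 = 2.3 a. For the hanging weight (downward positive): 15 × 9.8 − T = 15 a.
Adding the two equations eliminates T: 138.922 = 17.3 a, so a = 8.0302 m/s².

8.030 m/s²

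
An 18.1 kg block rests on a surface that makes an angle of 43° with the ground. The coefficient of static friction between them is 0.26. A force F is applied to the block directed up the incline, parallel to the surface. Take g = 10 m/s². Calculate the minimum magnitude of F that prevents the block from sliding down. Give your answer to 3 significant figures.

89.0 N

The normal force is N = mg cos 43° = 132.375 N. With F at its minimum the block is on the verge of sliding down, so static friction is at its maximum μ_s N = 0.26 × 132.375 = 34.418 N and acts up the slope.
Equilibrium along the incline: F + μ_s N = mg sin 43°, so F = 123.442 − 34.418 = 89.024 N.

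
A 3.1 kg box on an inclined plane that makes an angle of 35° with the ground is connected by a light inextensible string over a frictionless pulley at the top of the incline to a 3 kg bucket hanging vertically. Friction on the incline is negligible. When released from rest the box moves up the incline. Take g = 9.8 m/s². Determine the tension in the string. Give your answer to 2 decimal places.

For the box on the incline: the weight component along the slope is m₁g sin 35° = 3.1 × 9.8 × 0.5736 = 17.426 N and the normal force is N = m₁g cos 35° = 24.886 N.
Newton's second law for the box (up-slope positive): T − 17.426 = 3.1 a. For the hanging bucket (downward positive): 3 × 9.8 − T = 3 a.
Adding the two equations eliminates T: 11.974 = 6.1 a, so a = 1.9630 m/s².
Then from the hanging bucket's equation, T = 3 × (9.8 − 1.9630) = 23.511 N.

23.51 N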